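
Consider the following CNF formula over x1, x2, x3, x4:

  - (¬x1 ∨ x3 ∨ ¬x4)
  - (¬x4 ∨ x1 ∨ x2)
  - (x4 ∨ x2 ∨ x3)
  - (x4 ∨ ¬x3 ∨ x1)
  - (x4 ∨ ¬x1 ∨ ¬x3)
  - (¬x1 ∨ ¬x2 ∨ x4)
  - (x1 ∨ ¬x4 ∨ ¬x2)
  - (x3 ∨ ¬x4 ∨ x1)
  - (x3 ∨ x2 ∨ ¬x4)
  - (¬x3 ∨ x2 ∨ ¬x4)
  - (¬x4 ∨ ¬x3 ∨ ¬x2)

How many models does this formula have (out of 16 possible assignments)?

1

Satisfying assignments:
  x1=0 x2=1 x3=0 x4=0
That's 1 in total.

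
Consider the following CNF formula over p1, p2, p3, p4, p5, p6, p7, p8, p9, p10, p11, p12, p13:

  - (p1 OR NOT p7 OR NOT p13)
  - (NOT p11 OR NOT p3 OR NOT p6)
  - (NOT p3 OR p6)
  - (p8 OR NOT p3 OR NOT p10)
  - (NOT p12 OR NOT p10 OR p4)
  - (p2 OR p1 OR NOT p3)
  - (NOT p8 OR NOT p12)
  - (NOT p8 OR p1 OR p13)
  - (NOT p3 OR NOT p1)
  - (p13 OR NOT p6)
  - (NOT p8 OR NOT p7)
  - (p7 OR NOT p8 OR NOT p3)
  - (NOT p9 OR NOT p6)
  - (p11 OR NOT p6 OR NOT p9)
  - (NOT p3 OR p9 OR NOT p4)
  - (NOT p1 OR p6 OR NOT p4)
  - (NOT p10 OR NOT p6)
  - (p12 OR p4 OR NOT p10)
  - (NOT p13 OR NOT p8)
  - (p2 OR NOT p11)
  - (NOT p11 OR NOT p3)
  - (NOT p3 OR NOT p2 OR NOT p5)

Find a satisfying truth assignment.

p1=T, p2=F, p3=F, p4=T, p5=F, p6=T, p7=F, p8=F, p9=F, p10=F, p11=F, p12=F, p13=T

Check each clause:
  1. (NOT p7 OR p1 OR NOT p13) — p1 is true.
  2. (NOT p11 OR NOT p6 OR NOT p3) — NOT p3 is true.
  3. (NOT p3 OR p6) — NOT p3 is true.
  4. (NOT p10 OR p8 OR NOT p3) — NOT p3 is true.
  5. (NOT p12 OR NOT p10 OR p4) — NOT p12 is true.
  6. (NOT p3 OR p2 OR p1) — p1 is true.
  7. (NOT p12 OR NOT p8) — NOT p8 is true.
  8. (p13 OR p1 OR NOT p8) — NOT p8 is true.
  9. (NOT p3 OR NOT p1) — NOT p3 is true.
  10. (p13 OR NOT p6) — p13 is true.
  11. (NOT p7 OR NOT p8) — NOT p8 is true.
  12. (p7 OR NOT p8 OR NOT p3) — NOT p8 is true.
  13. (NOT p6 OR NOT p9) — NOT p9 is true.
  14. (NOT p9 OR p11 OR NOT p6) — NOT p9 is true.
  15. (NOT p4 OR p9 OR NOT p3) — NOT p3 is true.
  16. (NOT p1 OR p6 OR NOT p4) — p6 is true.
  17. (NOT p10 OR NOT p6) — NOT p10 is true.
  18. (NOT p10 OR p12 OR p4) — p4 is true.
  19. (NOT p13 OR NOT p8) — NOT p8 is true.
  20. (NOT p11 OR p2) — NOT p11 is true.
  21. (NOT p3 OR NOT p11) — NOT p3 is true.
  22. (NOT p2 OR NOT p3 OR NOT p5) — NOT p5 is true.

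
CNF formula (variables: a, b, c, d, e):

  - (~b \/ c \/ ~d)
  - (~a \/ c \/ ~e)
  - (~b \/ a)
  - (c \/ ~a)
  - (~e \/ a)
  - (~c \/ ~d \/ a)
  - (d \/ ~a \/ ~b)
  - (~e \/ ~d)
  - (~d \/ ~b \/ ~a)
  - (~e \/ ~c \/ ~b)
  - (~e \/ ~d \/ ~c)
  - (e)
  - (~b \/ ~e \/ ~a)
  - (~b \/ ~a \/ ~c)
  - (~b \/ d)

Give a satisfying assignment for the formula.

Unit propagation: (e) forces e = True.
The clause (a) is unit: a must be True.
(c) is a unit clause, so c = True.
(~d) is a unit clause, so d = False.
Unit propagation: (~b) forces b = False.
Every clause has at least one true literal under this assignment.
Check each clause:
  1. (c \/ ~b \/ ~d) — c is true.
  2. (~e \/ ~a \/ c) — c is true.
  3. (a \/ ~b) — a is true.
  4. (c \/ ~a) — c is true.
  5. (~e \/ a) — a is true.
  6. (~d \/ a \/ ~c) — a is true.
  7. (~a \/ d \/ ~b) — ~b is true.
  8. (~e \/ ~d) — ~d is true.
  9. (~d \/ ~a \/ ~b) — ~d is true.
  10. (~c \/ ~b \/ ~e) — ~b is true.
  11. (~e \/ ~d \/ ~c) — ~d is true.
  12. (e) — e is true.
  13. (~e \/ ~b \/ ~a) — ~b is true.
  14. (~b \/ ~a \/ ~c) — ~b is true.
  15. (~b \/ d) — ~b is true.

a = 1, b = 0, c = 1, d = 0, e = 1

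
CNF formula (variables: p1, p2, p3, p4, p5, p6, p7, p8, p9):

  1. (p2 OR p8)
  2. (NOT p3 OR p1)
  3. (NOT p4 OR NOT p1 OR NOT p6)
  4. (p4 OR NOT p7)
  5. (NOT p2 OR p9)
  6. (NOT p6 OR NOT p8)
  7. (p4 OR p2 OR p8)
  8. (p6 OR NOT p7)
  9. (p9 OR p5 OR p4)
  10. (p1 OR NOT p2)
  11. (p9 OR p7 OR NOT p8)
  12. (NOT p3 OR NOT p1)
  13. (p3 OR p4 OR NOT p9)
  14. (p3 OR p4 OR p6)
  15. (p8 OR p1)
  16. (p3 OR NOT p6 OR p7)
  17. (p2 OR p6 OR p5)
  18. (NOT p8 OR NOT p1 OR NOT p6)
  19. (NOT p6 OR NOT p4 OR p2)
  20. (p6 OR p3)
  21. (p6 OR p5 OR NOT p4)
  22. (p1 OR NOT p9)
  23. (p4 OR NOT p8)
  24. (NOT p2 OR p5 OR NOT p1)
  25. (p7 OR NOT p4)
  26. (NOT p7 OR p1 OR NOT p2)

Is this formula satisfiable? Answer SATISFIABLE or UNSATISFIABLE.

UNSATISFIABLE

p4 = True:
  propagation gives p7=True, p6=True, p1=False, p3=False; an empty clause results — contradiction.
p4 = False:
  propagation gives p7=False, p8=False, p2=True, p9=True; an empty clause results — contradiction.
Every branch closes, so no satisfying assignment exists.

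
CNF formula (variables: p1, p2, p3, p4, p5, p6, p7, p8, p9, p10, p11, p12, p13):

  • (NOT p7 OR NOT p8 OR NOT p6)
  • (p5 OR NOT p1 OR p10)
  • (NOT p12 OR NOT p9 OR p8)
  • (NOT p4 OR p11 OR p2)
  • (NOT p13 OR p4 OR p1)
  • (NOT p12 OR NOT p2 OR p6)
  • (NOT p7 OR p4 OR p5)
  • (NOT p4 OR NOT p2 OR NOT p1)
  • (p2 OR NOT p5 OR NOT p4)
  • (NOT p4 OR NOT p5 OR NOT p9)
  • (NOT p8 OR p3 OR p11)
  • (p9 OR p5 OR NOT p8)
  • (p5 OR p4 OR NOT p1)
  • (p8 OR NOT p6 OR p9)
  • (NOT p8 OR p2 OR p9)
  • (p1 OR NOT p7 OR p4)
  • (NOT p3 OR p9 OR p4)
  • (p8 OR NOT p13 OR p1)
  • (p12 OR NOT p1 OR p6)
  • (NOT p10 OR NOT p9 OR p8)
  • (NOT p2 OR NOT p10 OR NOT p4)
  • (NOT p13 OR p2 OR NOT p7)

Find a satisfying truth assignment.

p1=T, p2=F, p3=T, p4=F, p5=T, p6=T, p7=F, p8=T, p9=T, p10=F, p11=F, p12=T, p13=F

Check each clause:
  1. (NOT p8 OR NOT p7 OR NOT p6) — NOT p7 is true.
  2. (NOT p1 OR p10 OR p5) — p5 is true.
  3. (NOT p12 OR p8 OR NOT p9) — p8 is true.
  4. (NOT p4 OR p2 OR p11) — NOT p4 is true.
  5. (p1 OR p4 OR NOT p13) — p1 is true.
  6. (p6 OR NOT p12 OR NOT p2) — NOT p2 is true.
  7. (p5 OR NOT p7 OR p4) — NOT p7 is true.
  8. (NOT p4 OR NOT p1 OR NOT p2) — NOT p4 is true.
  9. (NOT p5 OR p2 OR NOT p4) — NOT p4 is true.
  10. (NOT p9 OR NOT p4 OR NOT p5) — NOT p4 is true.
  11. (NOT p8 OR p11 OR p3) — p3 is true.
  12. (p9 OR NOT p8 OR p5) — p9 is true.
  13. (p4 OR p5 OR NOT p1) — p5 is true.
  14. (p8 OR NOT p6 OR p9) — p8 is true.
  15. (p9 OR NOT p8 OR p2) — p9 is true.
  16. (p4 OR p1 OR NOT p7) — p1 is true.
  17. (p4 OR NOT p3 OR p9) — p9 is true.
  18. (p1 OR NOT p13 OR p8) — p8 is true.
  19. (p6 OR NOT p1 OR p12) — p12 is true.
  20. (NOT p10 OR p8 OR NOT p9) — p8 is true.
  21. (NOT p4 OR NOT p2 OR NOT p10) — NOT p4 is true.
  22. (NOT p13 OR NOT p7 OR p2) — NOT p7 is true.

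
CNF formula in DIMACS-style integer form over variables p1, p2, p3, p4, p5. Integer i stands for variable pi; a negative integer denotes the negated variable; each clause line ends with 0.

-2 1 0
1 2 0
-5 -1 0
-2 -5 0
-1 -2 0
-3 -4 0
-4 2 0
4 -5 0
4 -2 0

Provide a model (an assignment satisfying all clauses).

p1 = T, p2 = F, p3 = T, p4 = F, p5 = F

Check each clause:
  1. (p1 || !p2) — p1 is true.
  2. (p1 || p2) — p1 is true.
  3. (!p5 || !p1) — !p5 is true.
  4. (!p5 || !p2) — !p5 is true.
  5. (!p1 || !p2) — !p2 is true.
  6. (!p4 || !p3) — !p4 is true.
  7. (p2 || !p4) — !p4 is true.
  8. (!p5 || p4) — !p5 is true.
  9. (!p2 || p4) — !p2 is true.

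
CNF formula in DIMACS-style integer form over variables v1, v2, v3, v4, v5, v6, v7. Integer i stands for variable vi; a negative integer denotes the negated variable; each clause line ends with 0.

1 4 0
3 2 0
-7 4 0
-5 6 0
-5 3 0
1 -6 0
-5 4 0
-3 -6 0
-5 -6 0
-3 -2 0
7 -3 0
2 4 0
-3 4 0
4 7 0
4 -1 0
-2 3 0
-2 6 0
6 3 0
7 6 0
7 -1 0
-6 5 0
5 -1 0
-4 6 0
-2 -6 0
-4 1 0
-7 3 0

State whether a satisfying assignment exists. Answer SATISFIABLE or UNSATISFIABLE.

UNSATISFIABLE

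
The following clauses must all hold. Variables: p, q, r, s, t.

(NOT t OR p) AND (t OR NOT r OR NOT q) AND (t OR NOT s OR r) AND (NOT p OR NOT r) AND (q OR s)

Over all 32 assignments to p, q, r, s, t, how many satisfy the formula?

The models are:
  p=0 q=0 r=1 s=1 t=0
  p=0 q=1 r=0 s=0 t=0
  p=1 q=0 r=0 s=1 t=1
  p=1 q=1 r=0 s=0 t=0
  p=1 q=1 r=0 s=0 t=1
  p=1 q=1 r=0 s=1 t=1
That's 6 in total.

6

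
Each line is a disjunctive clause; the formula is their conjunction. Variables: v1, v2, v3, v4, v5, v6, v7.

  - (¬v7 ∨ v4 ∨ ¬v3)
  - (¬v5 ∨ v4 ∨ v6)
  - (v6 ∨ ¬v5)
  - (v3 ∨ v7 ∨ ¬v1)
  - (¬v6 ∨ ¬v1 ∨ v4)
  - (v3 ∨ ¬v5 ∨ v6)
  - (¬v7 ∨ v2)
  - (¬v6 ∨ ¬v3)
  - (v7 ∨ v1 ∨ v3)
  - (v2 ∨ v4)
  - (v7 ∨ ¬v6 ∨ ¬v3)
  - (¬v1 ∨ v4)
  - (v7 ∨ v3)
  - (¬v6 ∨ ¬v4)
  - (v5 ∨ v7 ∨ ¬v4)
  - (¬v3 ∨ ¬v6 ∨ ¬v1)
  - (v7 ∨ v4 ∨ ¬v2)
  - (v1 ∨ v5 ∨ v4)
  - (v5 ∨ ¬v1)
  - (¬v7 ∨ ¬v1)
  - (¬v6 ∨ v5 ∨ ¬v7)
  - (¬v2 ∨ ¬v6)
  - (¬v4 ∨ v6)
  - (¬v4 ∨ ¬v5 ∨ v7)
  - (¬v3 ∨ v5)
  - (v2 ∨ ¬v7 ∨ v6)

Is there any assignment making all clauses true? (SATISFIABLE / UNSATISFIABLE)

UNSATISFIABLE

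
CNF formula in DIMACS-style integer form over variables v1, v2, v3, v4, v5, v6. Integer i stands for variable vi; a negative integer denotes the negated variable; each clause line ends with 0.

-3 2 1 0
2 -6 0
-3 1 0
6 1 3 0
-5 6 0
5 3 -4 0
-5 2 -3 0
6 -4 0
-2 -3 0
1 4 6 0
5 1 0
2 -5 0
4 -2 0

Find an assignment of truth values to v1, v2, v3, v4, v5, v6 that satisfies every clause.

v1=T, v2=F, v3=T, v4=F, v5=F, v6=F

Check each clause:
  1. (!v3 || v2 || v1) — v1 is true.
  2. (v2 || !v6) — !v6 is true.
  3. (!v3 || v1) — v1 is true.
  4. (v6 || v3 || v1) — v1 is true.
  5. (!v5 || v6) — !v5 is true.
  6. (v5 || v3 || !v4) — v3 is true.
  7. (!v3 || !v5 || v2) — !v5 is true.
  8. (!v4 || v6) — !v4 is true.
  9. (!v3 || !v2) — !v2 is true.
  10. (v6 || v1 || v4) — v1 is true.
  11. (v5 || v1) — v1 is true.
  12. (v2 || !v5) — !v5 is true.
  13. (v4 || !v2) — !v2 is true.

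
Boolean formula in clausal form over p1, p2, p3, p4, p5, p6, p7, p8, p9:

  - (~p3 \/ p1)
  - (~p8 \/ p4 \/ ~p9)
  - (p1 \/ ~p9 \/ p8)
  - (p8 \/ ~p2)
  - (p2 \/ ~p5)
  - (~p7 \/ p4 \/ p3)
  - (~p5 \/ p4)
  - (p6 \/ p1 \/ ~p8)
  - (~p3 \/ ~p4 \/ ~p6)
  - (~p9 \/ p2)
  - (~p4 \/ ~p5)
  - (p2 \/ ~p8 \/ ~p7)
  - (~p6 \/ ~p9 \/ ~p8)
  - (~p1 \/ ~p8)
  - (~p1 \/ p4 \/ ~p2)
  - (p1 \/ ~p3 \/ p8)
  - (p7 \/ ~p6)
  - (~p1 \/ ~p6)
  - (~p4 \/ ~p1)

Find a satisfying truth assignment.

p1=True  p2=False  p3=True  p4=False  p5=False  p6=False  p7=False  p8=False  p9=False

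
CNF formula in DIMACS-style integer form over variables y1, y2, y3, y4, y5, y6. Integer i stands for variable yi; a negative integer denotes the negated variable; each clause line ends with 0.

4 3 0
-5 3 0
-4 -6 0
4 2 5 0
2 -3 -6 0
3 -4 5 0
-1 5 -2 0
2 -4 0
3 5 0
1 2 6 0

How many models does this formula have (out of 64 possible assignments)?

10

Case analysis on y2 and y3:
  y2=1, y3=1: 9 of the 16 assignments to (y1,y4,y5,y6) work.
  y2=1, y3=0: a clause becomes empty — 0.
  y2=0, y3=1: remaining (y1,y4,y5,y6) ∈ {(1,0,1,0)} — 1.
  y2=0, y3=0: a clause becomes empty — 0.
Total: 9 + 0 + 1 + 0 = 10.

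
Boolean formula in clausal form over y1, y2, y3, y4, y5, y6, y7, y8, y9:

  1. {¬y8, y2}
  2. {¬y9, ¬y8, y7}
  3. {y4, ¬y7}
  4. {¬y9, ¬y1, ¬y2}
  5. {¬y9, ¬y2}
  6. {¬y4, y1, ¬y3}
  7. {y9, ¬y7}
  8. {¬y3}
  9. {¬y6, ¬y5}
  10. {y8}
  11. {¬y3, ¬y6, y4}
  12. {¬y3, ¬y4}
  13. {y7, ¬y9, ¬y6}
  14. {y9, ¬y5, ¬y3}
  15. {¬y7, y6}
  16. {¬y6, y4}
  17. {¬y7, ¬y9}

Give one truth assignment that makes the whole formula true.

y1=T, y2=T, y3=F, y4=F, y5=F, y6=F, y7=F, y8=T, y9=F

The clause (¬y3) is unit: y3 must be False.
(y8) is a unit clause, so y8 = True.
Unit propagation: (y2) forces y2 = True.
(¬y9) is a unit clause, so y9 = False.
Unit propagation: (¬y7) forces y7 = False.
y5 occurs only negated in the remaining clauses — set y5 = False.
y6 occurs only negated in the remaining clauses — set y6 = False.
y1, y4 are now unconstrained; take y1 = True, y4 = False.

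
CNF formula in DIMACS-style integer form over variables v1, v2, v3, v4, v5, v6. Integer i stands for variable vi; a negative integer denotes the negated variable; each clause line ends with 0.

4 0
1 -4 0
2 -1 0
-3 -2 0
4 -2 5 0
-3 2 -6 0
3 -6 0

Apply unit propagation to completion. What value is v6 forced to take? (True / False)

(v4) stands alone — v4 = True.
(~v4 \/ v1) with v4 = True leaves only v1, so v1 = True.
(~v1 \/ v2): since v1 = True, the clause reduces to (v2). v2 = True.
In (~v3 \/ ~v2), ~v2 is now false; ~v3 must hold, so v3 = False.
In (~v6 \/ v3), v3 is now false; ~v6 must hold, so v6 = False.

False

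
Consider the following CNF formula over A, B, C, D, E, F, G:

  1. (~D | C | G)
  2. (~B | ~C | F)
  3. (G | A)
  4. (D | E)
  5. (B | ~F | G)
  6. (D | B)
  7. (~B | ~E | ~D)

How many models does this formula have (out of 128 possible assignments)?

Split on B, then D.
  B=T, D=T: 7 of the 32 assignments to (A,C,E,F,G) work.
  B=T, D=F: 9 of the 32 assignments to (A,C,E,F,G) work.
  B=F, D=T: E free; 9 ways for (A,C,F,G) × 2^1 = 18.
  B=F, D=F: a clause becomes empty — 0.
Total: 7 + 9 + 18 + 0 = 34.

34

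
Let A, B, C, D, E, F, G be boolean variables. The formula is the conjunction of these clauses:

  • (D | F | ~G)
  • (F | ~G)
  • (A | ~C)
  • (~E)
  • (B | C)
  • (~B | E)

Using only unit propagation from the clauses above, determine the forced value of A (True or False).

(~E) stands alone — E = False.
From (~B | E) and E = False: B = False.
(C | B) with B = False leaves only C, so C = True.
(A | ~C) with C = True leaves only A, so A = True.

True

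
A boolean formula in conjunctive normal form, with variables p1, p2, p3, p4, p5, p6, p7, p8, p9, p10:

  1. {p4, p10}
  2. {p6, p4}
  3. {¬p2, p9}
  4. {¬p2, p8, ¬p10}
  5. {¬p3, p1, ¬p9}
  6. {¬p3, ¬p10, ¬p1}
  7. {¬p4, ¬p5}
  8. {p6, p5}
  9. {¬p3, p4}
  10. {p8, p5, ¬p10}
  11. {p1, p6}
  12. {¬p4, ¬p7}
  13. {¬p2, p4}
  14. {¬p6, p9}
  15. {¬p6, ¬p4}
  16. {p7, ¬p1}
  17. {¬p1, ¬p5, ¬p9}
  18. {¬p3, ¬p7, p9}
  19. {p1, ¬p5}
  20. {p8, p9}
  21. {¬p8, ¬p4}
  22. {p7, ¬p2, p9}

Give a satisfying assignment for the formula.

p2 occurs only negated in the remaining clauses — set p2 = False.
Pure literal: p3 appears only negated; assign p3 = False.
Branch on p1: take p1 = False.
  then p6 is forced to True.
  then p9 is forced to True.
  then p4 is forced to False.
  then p10 is forced to True.
  then p5 is forced to False.
  then p8 is forced to True.
p7 is now unconstrained; take p7 = False.
Every clause has at least one true literal under this assignment.

p1=F, p2=F, p3=F, p4=F, p5=F, p6=T, p7=F, p8=T, p9=T, p10=T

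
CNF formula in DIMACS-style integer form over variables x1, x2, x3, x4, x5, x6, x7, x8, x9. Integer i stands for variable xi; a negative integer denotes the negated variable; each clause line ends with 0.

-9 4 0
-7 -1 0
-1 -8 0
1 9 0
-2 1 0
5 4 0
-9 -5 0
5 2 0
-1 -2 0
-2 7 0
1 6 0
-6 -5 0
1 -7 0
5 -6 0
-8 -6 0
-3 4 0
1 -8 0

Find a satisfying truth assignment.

x1=True, x2=False, x3=False, x4=True, x5=True, x6=False, x7=False, x8=False, x9=False

x3 occurs only negated in the remaining clauses — set x3 = False.
Pure literal: x4 appears only positively; assign x4 = True.
Branch on x1: take x1 = True.
  then x7 is forced to False.
  then x8 is forced to False.
  then x2 is forced to False.
  then x5 is forced to True.
  then x9 is forced to False.
  then x6 is forced to False.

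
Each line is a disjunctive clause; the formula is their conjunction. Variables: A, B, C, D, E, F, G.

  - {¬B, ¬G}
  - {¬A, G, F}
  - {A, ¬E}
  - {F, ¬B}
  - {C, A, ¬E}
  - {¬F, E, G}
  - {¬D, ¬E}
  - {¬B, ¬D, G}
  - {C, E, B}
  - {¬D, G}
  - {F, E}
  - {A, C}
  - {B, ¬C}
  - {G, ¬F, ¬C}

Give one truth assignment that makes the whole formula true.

A=True, B=True, C=False, D=False, E=True, F=True, G=False

D occurs only negated in the remaining clauses — set D = False.
Set A = True and propagate.
For the remaining variables, B = True, C = False, E = True, F = True, G = False works.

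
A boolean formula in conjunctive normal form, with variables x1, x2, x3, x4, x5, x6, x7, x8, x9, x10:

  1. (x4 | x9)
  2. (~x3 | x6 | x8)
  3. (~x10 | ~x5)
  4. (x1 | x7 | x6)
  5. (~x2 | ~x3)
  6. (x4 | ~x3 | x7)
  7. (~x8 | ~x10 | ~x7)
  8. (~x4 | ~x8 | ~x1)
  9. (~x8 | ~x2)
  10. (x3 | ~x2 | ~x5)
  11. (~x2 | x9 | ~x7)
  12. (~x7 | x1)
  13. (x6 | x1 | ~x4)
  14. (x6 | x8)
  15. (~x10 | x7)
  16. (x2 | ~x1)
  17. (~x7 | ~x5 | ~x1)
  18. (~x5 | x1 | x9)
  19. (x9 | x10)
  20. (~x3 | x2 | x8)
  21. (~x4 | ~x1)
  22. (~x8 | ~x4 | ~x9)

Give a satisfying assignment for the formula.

x1=False, x2=False, x3=False, x4=False, x5=False, x6=True, x7=False, x8=False, x9=True, x10=False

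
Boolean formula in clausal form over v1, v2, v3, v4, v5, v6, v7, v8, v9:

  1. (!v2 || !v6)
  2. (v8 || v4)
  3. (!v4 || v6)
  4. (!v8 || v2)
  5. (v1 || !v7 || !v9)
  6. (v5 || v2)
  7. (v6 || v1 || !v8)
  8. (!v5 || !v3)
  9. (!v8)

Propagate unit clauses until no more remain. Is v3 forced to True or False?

False

(!v8) is a unit clause: v8 = False.
In (v4 || v8), v8 is now false; v4 must hold, so v4 = True.
From (v6 || !v4) and v4 = True: v6 = True.
In (!v6 || !v2), !v6 is now false; !v2 must hold, so v2 = False.
(v2 || v5): since v2 = False, the clause reduces to (v5). v5 = True.
In (!v3 || !v5), !v5 is now false; !v3 must hold, so v3 = False.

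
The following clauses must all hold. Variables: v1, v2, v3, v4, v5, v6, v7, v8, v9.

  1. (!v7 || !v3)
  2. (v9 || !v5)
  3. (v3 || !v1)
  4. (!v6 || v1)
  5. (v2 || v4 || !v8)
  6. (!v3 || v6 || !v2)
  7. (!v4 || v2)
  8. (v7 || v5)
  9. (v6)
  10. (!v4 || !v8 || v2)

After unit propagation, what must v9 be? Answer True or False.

True

Unit clause (v6) sets v6 = True.
In (!v6 || v1), !v6 is now false; v1 must hold, so v1 = True.
From (!v1 || v3) and v1 = True: v3 = True.
(!v7 || !v3) with v3 = True leaves only !v7, so v7 = False.
From (v5 || v7) and v7 = False: v5 = True.
From (!v5 || v9) and v5 = True: v9 = True.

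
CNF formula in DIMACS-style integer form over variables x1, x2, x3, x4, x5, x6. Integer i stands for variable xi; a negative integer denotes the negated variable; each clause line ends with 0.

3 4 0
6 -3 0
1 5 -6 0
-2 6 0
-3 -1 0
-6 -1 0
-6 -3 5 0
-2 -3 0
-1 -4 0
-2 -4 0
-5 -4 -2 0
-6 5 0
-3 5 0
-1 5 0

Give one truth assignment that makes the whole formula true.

x1 = F, x2 = F, x3 = F, x4 = T, x5 = F, x6 = F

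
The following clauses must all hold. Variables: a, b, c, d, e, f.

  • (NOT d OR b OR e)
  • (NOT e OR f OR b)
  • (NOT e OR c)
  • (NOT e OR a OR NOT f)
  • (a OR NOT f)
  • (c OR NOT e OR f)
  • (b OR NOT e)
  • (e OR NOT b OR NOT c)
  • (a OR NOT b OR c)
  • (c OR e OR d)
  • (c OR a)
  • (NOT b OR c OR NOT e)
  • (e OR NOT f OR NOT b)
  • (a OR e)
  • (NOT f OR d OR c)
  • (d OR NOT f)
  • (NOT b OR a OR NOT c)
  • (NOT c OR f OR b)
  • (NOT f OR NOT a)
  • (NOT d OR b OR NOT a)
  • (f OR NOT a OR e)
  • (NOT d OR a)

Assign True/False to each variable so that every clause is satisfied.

a=True  b=True  c=True  d=True  e=True  f=False

Try a = True.
  then f is forced to False.
  then e is forced to True.
  then b is forced to True.
  then c is forced to True.
d is now unconstrained; take d = True.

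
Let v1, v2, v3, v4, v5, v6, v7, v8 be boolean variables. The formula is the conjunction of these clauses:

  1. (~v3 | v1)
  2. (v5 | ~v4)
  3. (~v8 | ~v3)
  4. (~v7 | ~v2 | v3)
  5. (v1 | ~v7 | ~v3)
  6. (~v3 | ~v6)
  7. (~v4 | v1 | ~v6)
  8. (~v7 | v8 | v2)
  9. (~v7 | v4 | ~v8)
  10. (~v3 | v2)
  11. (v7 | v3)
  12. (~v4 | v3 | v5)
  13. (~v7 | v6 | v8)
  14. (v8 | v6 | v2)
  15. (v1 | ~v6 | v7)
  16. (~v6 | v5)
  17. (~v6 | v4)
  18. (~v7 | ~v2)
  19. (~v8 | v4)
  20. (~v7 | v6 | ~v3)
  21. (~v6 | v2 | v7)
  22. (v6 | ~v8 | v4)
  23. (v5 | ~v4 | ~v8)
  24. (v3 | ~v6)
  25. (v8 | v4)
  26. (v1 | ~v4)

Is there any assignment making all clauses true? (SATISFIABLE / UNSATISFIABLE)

Pure literal: v1 appears only positively; assign v1 = True.
Pure literal: v5 appears only positively; assign v5 = True.
Try v2 = False.
  then v3 is forced to False.
  then v7 is forced to True.
  then v8 is forced to True.
  then v4 is forced to True.
  then v6 is forced to False.
So v1 = 1, v2 = 0, v3 = 0, v4 = 1, v5 = 1, v6 = 0, v7 = 1, v8 = 1 is a satisfying assignment.

SATISFIABLE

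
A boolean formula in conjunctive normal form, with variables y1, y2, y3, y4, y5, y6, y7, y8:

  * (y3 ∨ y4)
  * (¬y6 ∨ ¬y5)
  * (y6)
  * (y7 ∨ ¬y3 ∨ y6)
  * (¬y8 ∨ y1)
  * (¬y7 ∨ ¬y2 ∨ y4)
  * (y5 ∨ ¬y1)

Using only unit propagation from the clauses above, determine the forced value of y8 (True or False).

False

(y6) stands alone — y6 = True.
From (¬y5 ∨ ¬y6) and y6 = True: y5 = False.
From (¬y1 ∨ y5) and y5 = False: y1 = False.
In (y1 ∨ ¬y8), y1 is now false; ¬y8 must hold, so y8 = False.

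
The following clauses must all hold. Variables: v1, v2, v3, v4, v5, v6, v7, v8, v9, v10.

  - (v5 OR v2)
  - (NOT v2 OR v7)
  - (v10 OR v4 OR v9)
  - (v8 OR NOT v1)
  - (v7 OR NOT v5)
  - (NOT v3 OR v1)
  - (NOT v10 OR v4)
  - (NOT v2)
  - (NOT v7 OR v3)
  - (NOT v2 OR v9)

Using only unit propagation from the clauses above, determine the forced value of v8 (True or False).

True

(NOT v2) is a unit clause: v2 = False.
(v5 OR v2) with v2 = False leaves only v5, so v5 = True.
In (v7 OR NOT v5), NOT v5 is now false; v7 must hold, so v7 = True.
From (v3 OR NOT v7) and v7 = True: v3 = True.
(NOT v3 OR v1) with v3 = True leaves only v1, so v1 = True.
In (v8 OR NOT v1), NOT v1 is now false; v8 must hold, so v8 = True.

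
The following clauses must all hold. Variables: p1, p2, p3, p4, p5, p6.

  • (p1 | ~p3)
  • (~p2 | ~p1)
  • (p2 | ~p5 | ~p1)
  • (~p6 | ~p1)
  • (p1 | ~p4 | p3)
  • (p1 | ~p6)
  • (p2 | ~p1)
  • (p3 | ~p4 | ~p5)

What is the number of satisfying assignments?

4

The models are:
  p1=F p2=F p3=F p4=F p5=F p6=F
  p1=F p2=F p3=F p4=F p5=T p6=F
  p1=F p2=T p3=F p4=F p5=F p6=F
  p1=F p2=T p3=F p4=F p5=T p6=F
Count: 4.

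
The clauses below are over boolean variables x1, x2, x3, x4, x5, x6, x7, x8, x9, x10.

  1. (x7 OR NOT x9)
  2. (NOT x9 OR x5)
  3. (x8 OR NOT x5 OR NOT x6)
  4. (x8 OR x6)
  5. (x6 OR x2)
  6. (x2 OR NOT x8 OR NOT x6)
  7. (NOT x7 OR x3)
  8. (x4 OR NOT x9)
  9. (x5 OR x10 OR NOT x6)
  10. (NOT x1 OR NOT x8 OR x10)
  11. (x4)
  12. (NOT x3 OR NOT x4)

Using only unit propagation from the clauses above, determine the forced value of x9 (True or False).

(x4) is a unit clause: x4 = True.
From (NOT x4 OR NOT x3) and x4 = True: x3 = False.
From (x3 OR NOT x7) and x3 = False: x7 = False.
In (NOT x9 OR x7), x7 is now false; NOT x9 must hold, so x9 = False.

False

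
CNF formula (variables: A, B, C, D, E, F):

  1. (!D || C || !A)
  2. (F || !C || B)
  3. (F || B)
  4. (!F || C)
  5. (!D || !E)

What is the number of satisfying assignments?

23

Case analysis on C and F:
  C=1, F=1: A, B free; 3 ways for (D,E) × 2^2 = 12.
  C=1, F=0: A free; 3 ways for (B,D,E) × 2^1 = 6.
  C=0, F=1: a clause becomes empty — 0.
  C=0, F=0: 5 of the 16 assignments to (A,B,D,E) work.
Total: 12 + 6 + 0 + 5 = 23.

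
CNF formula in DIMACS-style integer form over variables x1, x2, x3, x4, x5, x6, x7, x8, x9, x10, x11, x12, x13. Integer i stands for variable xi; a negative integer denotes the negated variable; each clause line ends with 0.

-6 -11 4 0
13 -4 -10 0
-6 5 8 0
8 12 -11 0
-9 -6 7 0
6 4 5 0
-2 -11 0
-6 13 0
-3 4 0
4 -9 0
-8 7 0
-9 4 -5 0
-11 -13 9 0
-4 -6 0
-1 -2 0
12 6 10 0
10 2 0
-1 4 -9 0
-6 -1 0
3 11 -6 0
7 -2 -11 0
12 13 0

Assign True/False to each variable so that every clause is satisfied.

x1=0  x2=1  x3=0  x4=0  x5=1  x6=0  x7=0  x8=0  x9=0  x10=0  x11=0  x12=1  x13=1

Pure literal: x1 appears only negated; assign x1 = False.
Pure literal: x12 appears only positively; assign x12 = True.
Set x2 = True and propagate.
  then x11 is forced to False.
The remaining clauses are satisfied by x3 = False, x4 = False, x5 = True, x6 = False, x7 = False, x8 = False, x9 = False, x10 = False, x13 = True.
Every clause has at least one true literal under this assignment.
Check each clause:
  1. (x4 | ~x6 | ~x11) — ~x6 is true.
  2. (~x10 | ~x4 | x13) — ~x4 is true.
  3. (x8 | x5 | ~x6) — ~x6 is true.
  4. (x8 | ~x11 | x12) — x12 is true.
  5. (~x6 | ~x9 | x7) — ~x6 is true.
  6. (x4 | x6 | x5) — x5 is true.
  7. (~x2 | ~x11) — ~x11 is true.
  8. (x13 | ~x6) — ~x6 is true.
  9. (~x3 | x4) — ~x3 is true.
  10. (x4 | ~x9) — ~x9 is true.
  11. (x7 | ~x8) — ~x8 is true.
  12. (~x9 | x4 | ~x5) — ~x9 is true.
  13. (x9 | ~x13 | ~x11) — ~x11 is true.
  14. (~x6 | ~x4) — ~x6 is true.
  15. (~x1 | ~x2) — ~x1 is true.
  16. (x6 | x10 | x12) — x12 is true.
  17. (x10 | x2) — x2 is true.
  18. (x4 | ~x9 | ~x1) — ~x1 is true.
  19. (~x1 | ~x6) — ~x6 is true.
  20. (~x6 | x3 | x11) — ~x6 is true.
  21. (x7 | ~x11 | ~x2) — ~x11 is true.
  22. (x13 | x12) — x12 is true.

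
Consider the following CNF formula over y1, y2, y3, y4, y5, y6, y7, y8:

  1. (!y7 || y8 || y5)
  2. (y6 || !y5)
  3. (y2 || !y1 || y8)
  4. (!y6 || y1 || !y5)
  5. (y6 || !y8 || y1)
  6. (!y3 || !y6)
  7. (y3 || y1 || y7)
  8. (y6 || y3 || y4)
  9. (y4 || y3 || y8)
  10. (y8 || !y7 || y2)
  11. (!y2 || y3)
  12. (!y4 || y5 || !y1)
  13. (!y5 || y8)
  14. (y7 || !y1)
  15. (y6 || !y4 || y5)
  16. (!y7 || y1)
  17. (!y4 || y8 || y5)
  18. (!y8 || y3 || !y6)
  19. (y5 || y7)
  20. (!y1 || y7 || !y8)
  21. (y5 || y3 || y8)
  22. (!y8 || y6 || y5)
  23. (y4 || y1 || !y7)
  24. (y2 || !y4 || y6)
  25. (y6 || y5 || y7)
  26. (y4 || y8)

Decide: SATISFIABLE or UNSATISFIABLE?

UNSATISFIABLE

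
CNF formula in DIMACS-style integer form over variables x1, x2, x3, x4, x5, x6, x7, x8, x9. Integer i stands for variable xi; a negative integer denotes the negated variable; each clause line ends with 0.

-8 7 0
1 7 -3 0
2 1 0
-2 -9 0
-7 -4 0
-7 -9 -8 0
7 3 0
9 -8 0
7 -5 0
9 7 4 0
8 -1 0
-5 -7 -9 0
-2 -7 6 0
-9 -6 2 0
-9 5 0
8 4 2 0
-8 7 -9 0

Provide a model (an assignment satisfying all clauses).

x1 = 0  x2 = 1  x3 = 0  x4 = 0  x5 = 1  x6 = 1  x7 = 1  x8 = 0  x9 = 0

Check each clause:
  1. (x7 \/ ~x8) — ~x8 is true.
  2. (x1 \/ x7 \/ ~x3) — ~x3 is true.
  3. (x1 \/ x2) — x2 is true.
  4. (~x9 \/ ~x2) — ~x9 is true.
  5. (~x4 \/ ~x7) — ~x4 is true.
  6. (~x8 \/ ~x9 \/ ~x7) — ~x8 is true.
  7. (x7 \/ x3) — x7 is true.
  8. (~x8 \/ x9) — ~x8 is true.
  9. (~x5 \/ x7) — x7 is true.
  10. (x9 \/ x4 \/ x7) — x7 is true.
  11. (~x1 \/ x8) — ~x1 is true.
  12. (~x5 \/ ~x9 \/ ~x7) — ~x9 is true.
  13. (~x2 \/ x6 \/ ~x7) — x6 is true.
  14. (~x9 \/ x2 \/ ~x6) — x2 is true.
  15. (~x9 \/ x5) — x5 is true.
  16. (x8 \/ x2 \/ x4) — x2 is true.
  17. (x7 \/ ~x8 \/ ~x9) — ~x8 is true.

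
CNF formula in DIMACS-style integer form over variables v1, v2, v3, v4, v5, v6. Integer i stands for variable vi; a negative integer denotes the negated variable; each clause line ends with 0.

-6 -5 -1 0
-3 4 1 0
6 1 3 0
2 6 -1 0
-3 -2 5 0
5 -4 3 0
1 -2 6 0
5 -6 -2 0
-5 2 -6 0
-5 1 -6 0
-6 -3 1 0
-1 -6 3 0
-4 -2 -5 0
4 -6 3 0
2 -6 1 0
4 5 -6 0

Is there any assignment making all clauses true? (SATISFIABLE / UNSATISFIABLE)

SATISFIABLE

Branch on v1: take v1 = True.
Try v2 = True.
Set v3 = False and propagate.
  then v6 is forced to False.
For the remaining variables, v4 = False, v5 = True works.
Every clause has at least one true literal under this assignment.
So v1=1, v2=1, v3=0, v4=0, v5=1, v6=0 is a satisfying assignment.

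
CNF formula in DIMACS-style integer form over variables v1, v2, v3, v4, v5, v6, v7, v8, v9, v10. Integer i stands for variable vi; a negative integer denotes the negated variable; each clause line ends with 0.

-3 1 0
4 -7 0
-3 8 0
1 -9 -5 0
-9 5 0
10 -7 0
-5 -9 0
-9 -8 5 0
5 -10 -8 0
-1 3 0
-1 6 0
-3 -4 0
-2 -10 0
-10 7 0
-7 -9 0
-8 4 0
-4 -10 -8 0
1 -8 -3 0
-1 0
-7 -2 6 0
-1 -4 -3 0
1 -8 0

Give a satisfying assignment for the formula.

The clause (~v1) is unit: v1 must be False.
Unit propagation: (~v3) forces v3 = False.
(~v8) is a unit clause, so v8 = False.
Pure literal: v2 appears only negated; assign v2 = False.
v4 occurs only positively in the remaining clauses — set v4 = True.
Branch on v5: take v5 = False.
  then v9 is forced to False.
Branch on v7: take v7 = False.
  then v10 is forced to False.
v6 is now unconstrained; take v6 = False.
Every clause has at least one true literal under this assignment.

v1 = False, v2 = False, v3 = False, v4 = True, v5 = False, v6 = False, v7 = False, v8 = False, v9 = False, v10 = False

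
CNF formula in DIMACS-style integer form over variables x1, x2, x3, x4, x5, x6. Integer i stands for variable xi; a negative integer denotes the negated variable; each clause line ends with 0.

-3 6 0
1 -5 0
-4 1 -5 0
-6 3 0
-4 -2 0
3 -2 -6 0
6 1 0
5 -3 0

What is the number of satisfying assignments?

9

Case analysis on x3 and x6:
  x3=1, x6=1: remaining (x1,x2,x4,x5) ∈ {(1,0,0,1); (1,0,1,1); (1,1,0,1)} — 3.
  x3=1, x6=0: a clause becomes empty — 0.
  x3=0, x6=1: a clause becomes empty — 0.
  x3=0, x6=0: x5 free; 3 ways for (x1,x2,x4) × 2^1 = 6.
Total: 3 + 0 + 0 + 6 = 9.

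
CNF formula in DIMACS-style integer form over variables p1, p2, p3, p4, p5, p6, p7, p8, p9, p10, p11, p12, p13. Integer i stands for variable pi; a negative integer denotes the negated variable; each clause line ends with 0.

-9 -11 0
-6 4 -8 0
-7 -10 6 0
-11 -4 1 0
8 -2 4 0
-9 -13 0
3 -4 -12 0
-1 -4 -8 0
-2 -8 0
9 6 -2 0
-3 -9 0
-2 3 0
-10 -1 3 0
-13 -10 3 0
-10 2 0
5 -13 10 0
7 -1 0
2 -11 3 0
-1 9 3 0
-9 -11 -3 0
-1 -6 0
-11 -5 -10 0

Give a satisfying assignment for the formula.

p11 occurs only negated in the remaining clauses — set p11 = False.
p12 occurs only negated in the remaining clauses — set p12 = False.
Set p1 = False and propagate.
Try p2 = False.
  then p10 is forced to False.
The remaining clauses are satisfied by p3 = False, p4 = False, p5 = False, p6 = False, p7 = False, p8 = True, p9 = False, p13 = False.

p1=F, p2=F, p3=F, p4=F, p5=F, p6=F, p7=F, p8=T, p9=F, p10=F, p11=F, p12=F, p13=F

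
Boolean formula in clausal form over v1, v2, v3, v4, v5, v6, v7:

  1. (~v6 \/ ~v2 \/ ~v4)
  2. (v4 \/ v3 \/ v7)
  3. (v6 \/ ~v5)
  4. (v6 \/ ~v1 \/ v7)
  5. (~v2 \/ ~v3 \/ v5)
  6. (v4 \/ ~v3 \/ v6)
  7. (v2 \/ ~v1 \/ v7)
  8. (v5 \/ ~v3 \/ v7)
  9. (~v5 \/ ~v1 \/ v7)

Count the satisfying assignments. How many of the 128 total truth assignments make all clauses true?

39

Case analysis on v7 and v3:
  v7=1, v3=1: v1 free; 6 ways for (v2,v4,v5,v6) × 2^1 = 12.
  v7=1, v3=0: v1 free; 10 ways for (v2,v4,v5,v6) × 2^1 = 20.
  v7=0, v3=1: remaining (v1,v2,v4,v5,v6) ∈ {(0,0,0,1,1); (0,0,1,1,1); (0,1,0,1,1)} — 3.
  v7=0, v3=0: remaining (v1,v2,v4,v5,v6) ∈ {(0,0,1,0,0); (0,0,1,0,1); (0,0,1,1,1); (0,1,1,0,0)} — 4.
Total: 12 + 20 + 3 + 4 = 39.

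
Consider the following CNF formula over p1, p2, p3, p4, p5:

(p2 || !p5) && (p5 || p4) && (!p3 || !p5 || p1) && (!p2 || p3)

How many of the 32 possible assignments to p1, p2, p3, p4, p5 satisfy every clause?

Case analysis on p5 and p2:
  p5=T, p2=T: remaining (p1,p3,p4) ∈ {(T,T,F); (T,T,T)} — 2.
  p5=T, p2=F: a clause becomes empty — 0.
  p5=F, p2=T: remaining (p1,p3,p4) ∈ {(F,T,T); (T,T,T)} — 2.
  p5=F, p2=F: remaining (p1,p3,p4) ∈ {(F,F,T); (F,T,T); (T,F,T); (T,T,T)} — 4.
Total: 2 + 0 + 2 + 4 = 8.

8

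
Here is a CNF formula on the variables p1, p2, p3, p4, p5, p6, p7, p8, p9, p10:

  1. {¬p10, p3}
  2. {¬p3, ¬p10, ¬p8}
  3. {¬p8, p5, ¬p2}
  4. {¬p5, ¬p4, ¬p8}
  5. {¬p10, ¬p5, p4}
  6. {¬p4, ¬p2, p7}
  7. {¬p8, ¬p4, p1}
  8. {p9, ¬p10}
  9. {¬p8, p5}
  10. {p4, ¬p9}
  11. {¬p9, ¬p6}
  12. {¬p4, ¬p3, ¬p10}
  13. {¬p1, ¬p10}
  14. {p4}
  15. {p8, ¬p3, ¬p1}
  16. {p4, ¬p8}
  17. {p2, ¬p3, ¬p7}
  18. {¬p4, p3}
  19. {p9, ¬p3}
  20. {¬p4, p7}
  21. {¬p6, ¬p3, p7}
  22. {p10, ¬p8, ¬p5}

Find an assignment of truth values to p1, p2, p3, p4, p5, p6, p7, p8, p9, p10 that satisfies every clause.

p1=F, p2=T, p3=T, p4=T, p5=T, p6=F, p7=T, p8=F, p9=T, p10=F

The clause (p4) is unit: p4 must be True.
Unit propagation: (p3) forces p3 = True.
(¬p10) is a unit clause, so p10 = False.
Unit propagation: (p9) forces p9 = True.
The clause (¬p6) is unit: p6 must be False.
(p7) is a unit clause, so p7 = True.
(p2) is a unit clause, so p2 = True.
Set p1 = False and propagate.
  then p8 is forced to False.
p5 is now unconstrained; take p5 = True.
Every clause has at least one true literal under this assignment.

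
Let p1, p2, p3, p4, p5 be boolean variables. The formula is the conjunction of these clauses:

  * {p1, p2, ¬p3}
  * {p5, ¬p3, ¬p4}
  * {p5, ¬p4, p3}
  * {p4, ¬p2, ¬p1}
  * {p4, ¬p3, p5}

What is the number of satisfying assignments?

15

Case analysis on p3 and p4:
  p3=1, p4=1: remaining (p1,p2,p5) ∈ {(0,1,1); (1,0,1); (1,1,1)} — 3.
  p3=1, p4=0: remaining (p1,p2,p5) ∈ {(0,1,1); (1,0,1)} — 2.
  p3=0, p4=1: remaining (p1,p2,p5) ∈ {(0,0,1); (0,1,1); (1,0,1); (1,1,1)} — 4.
  p3=0, p4=0: p5 free; 3 ways for (p1,p2) × 2^1 = 6.
Total: 3 + 2 + 4 + 6 = 15.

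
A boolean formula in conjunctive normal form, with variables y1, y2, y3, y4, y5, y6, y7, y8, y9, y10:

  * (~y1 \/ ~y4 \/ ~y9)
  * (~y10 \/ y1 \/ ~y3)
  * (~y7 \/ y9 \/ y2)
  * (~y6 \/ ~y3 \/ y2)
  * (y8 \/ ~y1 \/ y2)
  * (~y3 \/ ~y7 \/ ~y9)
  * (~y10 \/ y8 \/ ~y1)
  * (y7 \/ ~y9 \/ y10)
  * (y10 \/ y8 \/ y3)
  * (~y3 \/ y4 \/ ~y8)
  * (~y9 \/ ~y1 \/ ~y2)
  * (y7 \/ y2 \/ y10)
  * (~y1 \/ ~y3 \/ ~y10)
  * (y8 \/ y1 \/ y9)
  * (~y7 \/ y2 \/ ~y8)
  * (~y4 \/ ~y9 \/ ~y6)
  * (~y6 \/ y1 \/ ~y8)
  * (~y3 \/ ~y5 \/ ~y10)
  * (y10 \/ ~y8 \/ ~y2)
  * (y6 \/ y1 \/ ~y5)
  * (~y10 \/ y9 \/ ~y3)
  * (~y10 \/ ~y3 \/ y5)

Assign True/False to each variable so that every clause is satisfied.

y1=T  y2=F  y3=F  y4=T  y5=T  y6=T  y7=F  y8=T  y9=F  y10=T

Check each clause:
  1. (~y4 \/ ~y1 \/ ~y9) — ~y9 is true.
  2. (~y3 \/ ~y10 \/ y1) — y1 is true.
  3. (y2 \/ ~y7 \/ y9) — ~y7 is true.
  4. (y2 \/ ~y6 \/ ~y3) — ~y3 is true.
  5. (y8 \/ y2 \/ ~y1) — y8 is true.
  6. (~y3 \/ ~y9 \/ ~y7) — ~y7 is true.
  7. (~y10 \/ y8 \/ ~y1) — y8 is true.
  8. (~y9 \/ y10 \/ y7) — y10 is true.
  9. (y8 \/ y3 \/ y10) — y8 is true.
  10. (~y8 \/ ~y3 \/ y4) — y4 is true.
  11. (~y9 \/ ~y1 \/ ~y2) — ~y2 is true.
  12. (y10 \/ y2 \/ y7) — y10 is true.
  13. (~y10 \/ ~y3 \/ ~y1) — ~y3 is true.
  14. (y8 \/ y1 \/ y9) — y8 is true.
  15. (y2 \/ ~y8 \/ ~y7) — ~y7 is true.
  16. (~y9 \/ ~y6 \/ ~y4) — ~y9 is true.
  17. (~y8 \/ y1 \/ ~y6) — y1 is true.
  18. (~y3 \/ ~y10 \/ ~y5) — ~y3 is true.
  19. (~y8 \/ ~y2 \/ y10) — y10 is true.
  20. (y6 \/ ~y5 \/ y1) — y1 is true.
  21. (~y3 \/ ~y10 \/ y9) — ~y3 is true.
  22. (~y10 \/ y5 \/ ~y3) — y5 is true.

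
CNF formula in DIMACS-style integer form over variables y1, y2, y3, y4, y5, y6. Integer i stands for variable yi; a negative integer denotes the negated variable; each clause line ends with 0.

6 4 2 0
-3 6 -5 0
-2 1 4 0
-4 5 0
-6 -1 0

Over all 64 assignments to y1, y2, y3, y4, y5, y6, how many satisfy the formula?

15

Case analysis on y4 and y6:
  y4=1, y6=1: remaining (y1,y2,y3,y5) ∈ {(0,0,0,1); (0,0,1,1); (0,1,0,1); (0,1,1,1)} — 4.
  y4=1, y6=0: remaining (y1,y2,y3,y5) ∈ {(0,0,0,1); (0,1,0,1); (1,0,0,1); (1,1,0,1)} — 4.
  y4=0, y6=1: remaining (y1,y2,y3,y5) ∈ {(0,0,0,0); (0,0,0,1); (0,0,1,0); (0,0,1,1)} — 4.
  y4=0, y6=0: remaining (y1,y2,y3,y5) ∈ {(1,1,0,0); (1,1,0,1); (1,1,1,0)} — 3.
Total: 4 + 4 + 4 + 3 = 15.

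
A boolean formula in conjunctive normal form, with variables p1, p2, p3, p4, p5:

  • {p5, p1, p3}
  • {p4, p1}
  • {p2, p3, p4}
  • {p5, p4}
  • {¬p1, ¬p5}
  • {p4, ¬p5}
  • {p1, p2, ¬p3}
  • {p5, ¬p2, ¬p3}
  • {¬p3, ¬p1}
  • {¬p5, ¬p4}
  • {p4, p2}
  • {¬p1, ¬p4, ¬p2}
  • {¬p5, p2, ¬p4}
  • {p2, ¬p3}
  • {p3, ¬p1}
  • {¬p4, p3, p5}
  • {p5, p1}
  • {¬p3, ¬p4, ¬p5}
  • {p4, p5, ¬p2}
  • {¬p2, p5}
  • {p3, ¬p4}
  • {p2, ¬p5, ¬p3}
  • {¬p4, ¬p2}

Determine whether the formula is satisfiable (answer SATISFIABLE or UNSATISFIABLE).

UNSATISFIABLE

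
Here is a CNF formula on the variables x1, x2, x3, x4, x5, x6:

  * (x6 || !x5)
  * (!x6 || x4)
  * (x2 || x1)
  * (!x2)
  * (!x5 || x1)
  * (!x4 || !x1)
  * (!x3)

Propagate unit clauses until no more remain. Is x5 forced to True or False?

False

Unit clause (!x2) sets x2 = False.
From (x2 || x1) and x2 = False: x1 = True.
In (!x1 || !x4), !x1 is now false; !x4 must hold, so x4 = False.
(x4 || !x6): since x4 = False, the clause reduces to (!x6). x6 = False.
From (x6 || !x5) and x6 = False: x5 = False.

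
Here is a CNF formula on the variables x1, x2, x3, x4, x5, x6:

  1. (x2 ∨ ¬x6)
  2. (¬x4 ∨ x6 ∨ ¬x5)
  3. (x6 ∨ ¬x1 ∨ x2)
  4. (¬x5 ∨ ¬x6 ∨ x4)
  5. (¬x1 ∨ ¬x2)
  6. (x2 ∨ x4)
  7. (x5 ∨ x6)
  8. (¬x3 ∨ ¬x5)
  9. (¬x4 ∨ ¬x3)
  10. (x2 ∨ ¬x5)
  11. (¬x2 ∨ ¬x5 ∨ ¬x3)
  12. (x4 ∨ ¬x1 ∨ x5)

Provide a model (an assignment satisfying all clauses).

x1 = 0, x2 = 1, x3 = 0, x4 = 0, x5 = 0, x6 = 1

Pure literal: x1 appears only negated; assign x1 = False.
x3 occurs only negated in the remaining clauses — set x3 = False.
Try x2 = True.
Try x4 = False.
For the remaining variables, x5 = False, x6 = True works.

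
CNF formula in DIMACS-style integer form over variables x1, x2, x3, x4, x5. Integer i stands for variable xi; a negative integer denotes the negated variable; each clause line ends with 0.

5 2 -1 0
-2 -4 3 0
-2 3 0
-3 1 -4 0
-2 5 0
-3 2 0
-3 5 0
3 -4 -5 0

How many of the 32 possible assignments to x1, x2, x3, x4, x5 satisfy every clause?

7

Split on x3, then x2.
  x3=1, x2=1: remaining (x1,x4,x5) ∈ {(0,0,1); (1,0,1); (1,1,1)} — 3.
  x3=1, x2=0: a clause becomes empty — 0.
  x3=0, x2=1: a clause becomes empty — 0.
  x3=0, x2=0: remaining (x1,x4,x5) ∈ {(0,0,0); (0,0,1); (0,1,0); (1,0,1)} — 4.
Total: 3 + 0 + 0 + 4 = 7.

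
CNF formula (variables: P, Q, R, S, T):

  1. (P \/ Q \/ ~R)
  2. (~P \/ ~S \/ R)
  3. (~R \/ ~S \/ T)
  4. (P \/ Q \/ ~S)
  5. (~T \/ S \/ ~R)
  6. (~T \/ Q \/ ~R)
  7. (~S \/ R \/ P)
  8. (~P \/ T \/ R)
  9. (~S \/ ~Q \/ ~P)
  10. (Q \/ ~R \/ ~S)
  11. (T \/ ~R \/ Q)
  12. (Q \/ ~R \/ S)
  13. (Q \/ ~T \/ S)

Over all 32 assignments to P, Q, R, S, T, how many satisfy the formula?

The models are:
  P=0 Q=0 R=0 S=0 T=0
  P=0 Q=1 R=0 S=0 T=0
  P=0 Q=1 R=0 S=0 T=1
  P=0 Q=1 R=1 S=0 T=0
  P=0 Q=1 R=1 S=1 T=1
  P=1 Q=1 R=0 S=0 T=1
  P=1 Q=1 R=1 S=0 T=0
Count: 7.

7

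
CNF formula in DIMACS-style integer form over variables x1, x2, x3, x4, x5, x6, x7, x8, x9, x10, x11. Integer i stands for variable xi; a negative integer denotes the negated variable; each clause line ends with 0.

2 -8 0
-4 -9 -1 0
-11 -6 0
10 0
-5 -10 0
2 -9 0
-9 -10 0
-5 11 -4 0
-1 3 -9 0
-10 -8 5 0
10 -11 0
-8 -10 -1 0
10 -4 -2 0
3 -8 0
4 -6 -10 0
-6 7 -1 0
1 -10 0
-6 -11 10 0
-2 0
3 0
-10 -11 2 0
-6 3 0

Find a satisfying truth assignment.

(x10) is a unit clause, so x10 = True.
(~x5) is a unit clause, so x5 = False.
Unit propagation: (~x9) forces x9 = False.
The clause (~x8) is unit: x8 must be False.
(x1) is a unit clause, so x1 = True.
Unit propagation: (~x2) forces x2 = False.
(x3) is a unit clause, so x3 = True.
The clause (~x11) is unit: x11 must be False.
Pure literal: x4 appears only positively; assign x4 = True.
Pure literal: x7 appears only positively; assign x7 = True.
x6 is now unconstrained; take x6 = True.
Every clause has at least one true literal under this assignment.

x1=T, x2=F, x3=T, x4=T, x5=F, x6=T, x7=T, x8=F, x9=F, x10=T, x11=F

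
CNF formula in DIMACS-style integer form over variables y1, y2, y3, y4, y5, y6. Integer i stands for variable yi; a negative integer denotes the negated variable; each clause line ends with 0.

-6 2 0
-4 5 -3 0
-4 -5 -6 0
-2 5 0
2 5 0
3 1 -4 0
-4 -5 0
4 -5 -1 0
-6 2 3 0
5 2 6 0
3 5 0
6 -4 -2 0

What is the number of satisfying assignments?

6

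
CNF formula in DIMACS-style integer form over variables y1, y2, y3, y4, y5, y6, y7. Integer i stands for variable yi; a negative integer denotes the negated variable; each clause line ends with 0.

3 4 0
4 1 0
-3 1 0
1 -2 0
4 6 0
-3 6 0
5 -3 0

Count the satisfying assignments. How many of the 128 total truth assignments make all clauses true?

Split on y3, then y1.
  y3=T, y1=T: forces y5=T; y6=T; y2, y4, y7 free → 2^3 = 8.
  y3=T, y1=F: a clause becomes empty — 0.
  y3=F, y1=T: forces y4=T; y2, y5, y6, y7 free → 2^4 = 16.
  y3=F, y1=F: forces y2=F; y4=T; y5, y6, y7 free → 2^3 = 8.
Total: 8 + 0 + 16 + 8 = 32.

32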